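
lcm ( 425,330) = 28050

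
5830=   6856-1026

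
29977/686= 43+479/686 = 43.70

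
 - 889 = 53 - 942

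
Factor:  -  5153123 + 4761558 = -391565 =-5^1*71^1*1103^1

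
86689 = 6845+79844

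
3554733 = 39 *91147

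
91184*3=273552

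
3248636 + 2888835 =6137471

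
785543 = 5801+779742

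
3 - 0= 3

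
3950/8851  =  3950/8851=0.45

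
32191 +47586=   79777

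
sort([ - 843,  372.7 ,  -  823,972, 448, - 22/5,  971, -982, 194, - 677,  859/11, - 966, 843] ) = [ - 982, - 966 , - 843, - 823, - 677, - 22/5, 859/11,194,372.7, 448,843, 971,972]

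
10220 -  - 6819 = 17039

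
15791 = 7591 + 8200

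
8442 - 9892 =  - 1450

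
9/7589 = 9/7589 = 0.00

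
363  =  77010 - 76647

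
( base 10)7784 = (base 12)4608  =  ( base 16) 1e68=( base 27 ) AI8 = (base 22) g1i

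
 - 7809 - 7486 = - 15295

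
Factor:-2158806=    - 2^1 * 3^1*13^2 *2129^1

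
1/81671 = 1/81671 =0.00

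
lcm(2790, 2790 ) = 2790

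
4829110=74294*65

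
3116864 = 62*50272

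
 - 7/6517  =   - 1/931=- 0.00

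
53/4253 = 53/4253 = 0.01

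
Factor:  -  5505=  - 3^1 * 5^1 * 367^1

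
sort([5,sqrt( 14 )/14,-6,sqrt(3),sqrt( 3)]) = [ - 6,sqrt( 14)/14,sqrt( 3), sqrt (3), 5]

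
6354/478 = 3177/239 = 13.29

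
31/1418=31/1418=   0.02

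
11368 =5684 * 2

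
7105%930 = 595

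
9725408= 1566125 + 8159283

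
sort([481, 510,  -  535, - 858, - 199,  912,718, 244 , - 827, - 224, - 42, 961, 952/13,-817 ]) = [  -  858,-827,-817,-535, - 224, - 199, -42,952/13,  244,481,510, 718,912,961 ]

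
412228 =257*1604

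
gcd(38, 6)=2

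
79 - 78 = 1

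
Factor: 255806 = 2^1 * 23^1 * 67^1 * 83^1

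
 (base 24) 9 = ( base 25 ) 9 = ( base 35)9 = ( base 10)9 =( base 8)11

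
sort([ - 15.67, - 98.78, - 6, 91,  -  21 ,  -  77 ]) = [ - 98.78,- 77,- 21,  -  15.67, - 6,91] 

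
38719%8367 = 5251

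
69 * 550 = 37950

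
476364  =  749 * 636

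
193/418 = 193/418 = 0.46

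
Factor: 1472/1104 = 4/3 = 2^2 *3^( - 1)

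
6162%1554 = 1500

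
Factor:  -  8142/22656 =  - 2^( -6)*23^1 = -23/64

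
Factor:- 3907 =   -  3907^1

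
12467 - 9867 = 2600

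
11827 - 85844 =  - 74017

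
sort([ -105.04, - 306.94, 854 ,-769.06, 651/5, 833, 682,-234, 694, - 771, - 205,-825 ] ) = [-825, - 771 ,-769.06,-306.94,  -  234,-205, - 105.04  ,  651/5,682,694, 833,854 ] 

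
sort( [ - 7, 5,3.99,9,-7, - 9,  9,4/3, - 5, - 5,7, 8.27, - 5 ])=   [ - 9, - 7, - 7, - 5, -5, - 5,  4/3,3.99,5, 7,8.27,9,9]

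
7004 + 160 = 7164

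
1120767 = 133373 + 987394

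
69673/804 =86 + 529/804=86.66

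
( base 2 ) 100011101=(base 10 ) 285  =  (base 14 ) 165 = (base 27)AF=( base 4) 10131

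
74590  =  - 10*(  -  7459 )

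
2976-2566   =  410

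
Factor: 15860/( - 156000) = - 61/600 = -2^( - 3 ) * 3^( -1)*5^( - 2 )*61^1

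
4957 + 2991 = 7948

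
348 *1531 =532788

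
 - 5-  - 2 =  - 3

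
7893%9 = 0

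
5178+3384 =8562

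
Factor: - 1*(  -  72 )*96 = 2^8*3^3 = 6912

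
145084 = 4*36271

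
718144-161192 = 556952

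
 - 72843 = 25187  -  98030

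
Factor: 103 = 103^1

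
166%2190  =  166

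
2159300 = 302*7150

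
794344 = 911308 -116964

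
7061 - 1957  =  5104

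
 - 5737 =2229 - 7966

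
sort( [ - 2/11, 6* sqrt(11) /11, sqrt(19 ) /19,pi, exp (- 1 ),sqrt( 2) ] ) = [-2/11, sqrt(19) /19,  exp( - 1), sqrt( 2 ), 6 *sqrt(11) /11,  pi] 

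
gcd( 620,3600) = 20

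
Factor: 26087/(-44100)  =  -2^( -2) * 3^ ( - 2)*5^(-2 )*7^ ( - 2)*19^1*1373^1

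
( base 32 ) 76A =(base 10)7370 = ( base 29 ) 8M4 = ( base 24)CJ2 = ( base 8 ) 16312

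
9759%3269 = 3221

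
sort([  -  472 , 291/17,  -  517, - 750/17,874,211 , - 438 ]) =[ - 517, - 472,-438,-750/17,291/17,211,874 ]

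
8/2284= 2/571 = 0.00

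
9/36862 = 9/36862 = 0.00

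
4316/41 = 105 + 11/41  =  105.27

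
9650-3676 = 5974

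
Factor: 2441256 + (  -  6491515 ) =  - 4050259 = - 73^1 * 113^1 * 491^1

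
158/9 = 17+5/9 = 17.56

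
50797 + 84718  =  135515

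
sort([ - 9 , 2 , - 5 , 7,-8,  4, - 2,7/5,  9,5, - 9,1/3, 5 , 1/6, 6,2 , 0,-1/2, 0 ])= [ - 9, - 9, - 8,-5 ,-2,-1/2,0, 0, 1/6, 1/3,7/5, 2, 2 , 4, 5, 5, 6 , 7, 9]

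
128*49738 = 6366464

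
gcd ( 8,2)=2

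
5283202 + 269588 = 5552790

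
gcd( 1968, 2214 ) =246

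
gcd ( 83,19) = 1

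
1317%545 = 227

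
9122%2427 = 1841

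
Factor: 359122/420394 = 13^ ( - 1)*19^( - 1 ) * 211^1 = 211/247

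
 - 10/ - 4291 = 10/4291 = 0.00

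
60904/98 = 30452/49= 621.47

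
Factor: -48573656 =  - 2^3*71^1 * 85517^1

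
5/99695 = 1/19939 = 0.00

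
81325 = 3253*25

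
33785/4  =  8446 +1/4 = 8446.25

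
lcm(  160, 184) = 3680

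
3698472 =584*6333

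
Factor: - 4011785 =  - 5^1*802357^1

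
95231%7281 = 578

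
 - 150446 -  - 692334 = 541888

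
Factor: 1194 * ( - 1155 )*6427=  - 2^1*3^2*5^1*7^1*11^1* 199^1 * 6427^1= - 8863282890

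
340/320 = 17/16=1.06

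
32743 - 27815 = 4928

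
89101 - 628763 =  - 539662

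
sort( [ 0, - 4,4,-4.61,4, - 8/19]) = [ - 4.61, - 4 , - 8/19,0,4, 4 ]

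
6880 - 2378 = 4502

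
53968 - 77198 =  - 23230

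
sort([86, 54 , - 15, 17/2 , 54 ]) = [ - 15, 17/2,54, 54, 86]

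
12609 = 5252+7357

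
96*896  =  86016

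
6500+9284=15784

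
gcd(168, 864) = 24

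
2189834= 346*6329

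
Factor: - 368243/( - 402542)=2^( - 1 )*7^( - 1 ) * 28753^( - 1) * 368243^1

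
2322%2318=4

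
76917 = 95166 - 18249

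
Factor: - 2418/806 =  - 3^1 = - 3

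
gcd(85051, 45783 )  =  1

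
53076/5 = 10615+1/5 = 10615.20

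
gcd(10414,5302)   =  2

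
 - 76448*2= -152896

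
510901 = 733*697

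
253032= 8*31629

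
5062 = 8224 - 3162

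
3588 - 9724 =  - 6136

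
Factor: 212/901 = 4/17 = 2^2*17^( - 1 )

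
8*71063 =568504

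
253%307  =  253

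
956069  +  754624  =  1710693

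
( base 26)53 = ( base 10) 133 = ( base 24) 5D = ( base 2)10000101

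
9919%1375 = 294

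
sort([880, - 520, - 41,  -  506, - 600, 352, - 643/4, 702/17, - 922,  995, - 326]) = [ -922, - 600,-520, - 506, - 326,-643/4,-41, 702/17, 352, 880,995 ] 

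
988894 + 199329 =1188223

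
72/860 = 18/215 = 0.08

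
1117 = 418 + 699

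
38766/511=5538/73 = 75.86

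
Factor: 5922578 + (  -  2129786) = 3792792 =2^3*3^1*23^1 *6871^1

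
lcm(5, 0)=0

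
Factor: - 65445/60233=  - 3^1*5^1*29^( - 1 )*31^( - 1)*67^( - 1 )*4363^1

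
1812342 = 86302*21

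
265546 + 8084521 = 8350067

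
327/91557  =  109/30519 = 0.00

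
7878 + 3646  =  11524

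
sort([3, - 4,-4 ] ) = [ - 4 , - 4,  3] 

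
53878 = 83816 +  - 29938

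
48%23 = 2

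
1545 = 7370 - 5825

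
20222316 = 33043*612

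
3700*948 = 3507600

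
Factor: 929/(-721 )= - 7^( - 1)*103^( - 1)*929^1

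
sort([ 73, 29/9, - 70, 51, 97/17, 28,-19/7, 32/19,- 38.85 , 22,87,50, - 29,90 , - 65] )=[ - 70, - 65,-38.85, - 29, - 19/7,32/19, 29/9,97/17,22 , 28, 50, 51, 73, 87,  90 ]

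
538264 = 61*8824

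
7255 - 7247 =8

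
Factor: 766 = 2^1*383^1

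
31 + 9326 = 9357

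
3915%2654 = 1261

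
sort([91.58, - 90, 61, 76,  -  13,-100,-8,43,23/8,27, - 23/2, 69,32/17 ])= [-100, -90, - 13, - 23/2,-8,32/17, 23/8, 27,  43,61,69,76, 91.58 ] 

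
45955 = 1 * 45955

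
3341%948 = 497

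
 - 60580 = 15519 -76099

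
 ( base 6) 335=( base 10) 131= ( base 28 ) 4J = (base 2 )10000011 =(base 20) 6B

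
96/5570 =48/2785 = 0.02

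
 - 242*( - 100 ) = 24200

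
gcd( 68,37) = 1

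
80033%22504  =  12521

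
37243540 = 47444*785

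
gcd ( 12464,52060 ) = 76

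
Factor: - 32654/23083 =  - 2^1 * 29^1*41^(-1 ) = - 58/41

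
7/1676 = 7/1676 =0.00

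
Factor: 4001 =4001^1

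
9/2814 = 3/938  =  0.00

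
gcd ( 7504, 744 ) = 8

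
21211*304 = 6448144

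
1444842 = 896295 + 548547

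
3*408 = 1224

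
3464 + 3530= 6994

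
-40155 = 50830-90985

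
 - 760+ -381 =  - 1141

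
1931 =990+941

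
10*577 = 5770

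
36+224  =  260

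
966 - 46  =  920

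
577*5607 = 3235239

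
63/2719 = 63/2719 = 0.02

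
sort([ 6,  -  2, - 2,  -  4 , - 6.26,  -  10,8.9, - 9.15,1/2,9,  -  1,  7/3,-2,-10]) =[ - 10,-10,  -  9.15, - 6.26, - 4,  -  2,-2,  -  2,  -  1 , 1/2, 7/3, 6, 8.9 , 9]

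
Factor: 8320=2^7  *5^1 * 13^1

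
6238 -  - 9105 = 15343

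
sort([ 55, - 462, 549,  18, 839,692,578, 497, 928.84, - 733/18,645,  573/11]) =[ -462 , - 733/18,18,573/11,  55, 497, 549,  578 , 645, 692, 839, 928.84 ]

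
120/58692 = 10/4891 = 0.00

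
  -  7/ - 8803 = 7/8803 = 0.00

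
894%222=6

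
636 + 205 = 841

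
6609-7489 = -880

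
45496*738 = 33576048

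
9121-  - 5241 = 14362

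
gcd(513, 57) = 57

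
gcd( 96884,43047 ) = 1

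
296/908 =74/227 = 0.33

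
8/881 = 8/881 = 0.01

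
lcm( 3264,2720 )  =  16320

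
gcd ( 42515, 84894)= 1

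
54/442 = 27/221 =0.12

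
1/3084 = 1/3084 = 0.00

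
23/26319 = 23/26319=0.00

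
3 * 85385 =256155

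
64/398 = 32/199 = 0.16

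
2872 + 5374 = 8246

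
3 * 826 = 2478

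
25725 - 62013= -36288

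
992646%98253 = 10116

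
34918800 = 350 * 99768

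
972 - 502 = 470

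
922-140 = 782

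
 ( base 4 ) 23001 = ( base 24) 159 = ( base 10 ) 705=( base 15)320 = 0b1011000001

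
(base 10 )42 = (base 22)1k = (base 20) 22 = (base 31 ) 1b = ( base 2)101010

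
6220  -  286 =5934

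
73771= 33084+40687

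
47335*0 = 0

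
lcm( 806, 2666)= 34658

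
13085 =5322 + 7763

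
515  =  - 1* ( - 515)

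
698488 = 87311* 8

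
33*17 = 561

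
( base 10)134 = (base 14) 98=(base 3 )11222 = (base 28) 4M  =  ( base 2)10000110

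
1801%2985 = 1801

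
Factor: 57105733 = 57105733^1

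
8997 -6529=2468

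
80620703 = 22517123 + 58103580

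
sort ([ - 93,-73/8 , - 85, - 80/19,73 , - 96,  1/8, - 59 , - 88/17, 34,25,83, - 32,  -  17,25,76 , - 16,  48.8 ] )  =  [ - 96,  -  93,  -  85, - 59, -32,-17, - 16, - 73/8, - 88/17, - 80/19, 1/8,25,25,34,48.8,  73,76 , 83]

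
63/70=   9/10 = 0.90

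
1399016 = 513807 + 885209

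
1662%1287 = 375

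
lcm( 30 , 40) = 120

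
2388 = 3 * 796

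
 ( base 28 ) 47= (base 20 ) 5j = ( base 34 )3h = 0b1110111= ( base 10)119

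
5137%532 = 349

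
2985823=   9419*317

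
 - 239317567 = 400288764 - 639606331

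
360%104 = 48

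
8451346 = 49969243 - 41517897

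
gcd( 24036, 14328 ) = 12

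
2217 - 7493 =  - 5276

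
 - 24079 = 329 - 24408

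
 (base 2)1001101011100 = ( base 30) 5f6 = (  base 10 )4956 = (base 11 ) 37a6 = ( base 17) 1029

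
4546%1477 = 115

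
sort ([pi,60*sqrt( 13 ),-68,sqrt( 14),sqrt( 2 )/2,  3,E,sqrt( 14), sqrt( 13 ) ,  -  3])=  [ - 68, - 3, sqrt( 2) /2,E,3, pi,sqrt( 13 ), sqrt( 14 ) , sqrt( 14 ),60*sqrt(13)]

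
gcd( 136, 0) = 136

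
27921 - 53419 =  - 25498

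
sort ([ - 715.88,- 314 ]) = [ - 715.88, - 314]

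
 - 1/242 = - 1/242 = - 0.00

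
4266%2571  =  1695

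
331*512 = 169472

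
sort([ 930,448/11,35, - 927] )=[ - 927,35,448/11,  930]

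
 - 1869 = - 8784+6915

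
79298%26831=25636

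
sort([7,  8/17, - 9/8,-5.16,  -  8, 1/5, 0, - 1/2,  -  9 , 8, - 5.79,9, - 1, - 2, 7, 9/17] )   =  [-9, - 8,-5.79, - 5.16, - 2, - 9/8 ,- 1, - 1/2, 0,1/5, 8/17,9/17 , 7, 7,8, 9] 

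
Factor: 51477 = 3^1*17159^1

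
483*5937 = 2867571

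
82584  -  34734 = 47850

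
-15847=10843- 26690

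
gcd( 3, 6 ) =3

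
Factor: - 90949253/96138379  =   - 61^( - 1)*1576039^( - 1)*90949253^1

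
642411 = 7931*81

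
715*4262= 3047330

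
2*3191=6382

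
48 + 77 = 125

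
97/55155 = 97/55155 = 0.00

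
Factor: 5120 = 2^10*5^1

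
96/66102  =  16/11017 =0.00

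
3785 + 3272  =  7057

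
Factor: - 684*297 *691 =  -2^2*  3^5 * 11^1 * 19^1 * 691^1 = -  140375268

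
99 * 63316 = 6268284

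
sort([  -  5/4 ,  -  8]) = [ - 8, - 5/4 ]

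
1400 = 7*200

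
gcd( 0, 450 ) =450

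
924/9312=77/776= 0.10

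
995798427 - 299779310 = 696019117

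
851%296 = 259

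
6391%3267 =3124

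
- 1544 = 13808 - 15352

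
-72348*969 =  - 70105212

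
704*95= 66880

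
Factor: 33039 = 3^2*3671^1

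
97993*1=97993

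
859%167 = 24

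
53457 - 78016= -24559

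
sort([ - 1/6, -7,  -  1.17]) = [ - 7, - 1.17, - 1/6 ]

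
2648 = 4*662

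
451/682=41/62=0.66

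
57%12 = 9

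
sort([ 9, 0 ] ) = [ 0,  9 ]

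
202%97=8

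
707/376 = 1+331/376 = 1.88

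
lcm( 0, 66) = 0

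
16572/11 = 16572/11 = 1506.55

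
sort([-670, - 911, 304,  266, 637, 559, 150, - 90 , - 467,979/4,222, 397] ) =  [ - 911, - 670, - 467, - 90, 150, 222,979/4, 266, 304, 397, 559, 637 ] 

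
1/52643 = 1/52643 = 0.00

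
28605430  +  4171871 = 32777301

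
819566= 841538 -21972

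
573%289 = 284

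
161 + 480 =641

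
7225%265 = 70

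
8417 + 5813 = 14230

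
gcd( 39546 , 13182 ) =13182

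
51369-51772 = - 403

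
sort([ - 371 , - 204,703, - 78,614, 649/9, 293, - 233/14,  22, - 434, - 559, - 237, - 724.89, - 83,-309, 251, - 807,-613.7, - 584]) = [-807, - 724.89, - 613.7, - 584, - 559, - 434, - 371, - 309, - 237, - 204,-83, - 78, - 233/14,22,649/9,251,293,614,703 ] 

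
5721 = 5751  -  30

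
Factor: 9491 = 9491^1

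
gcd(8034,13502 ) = 2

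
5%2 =1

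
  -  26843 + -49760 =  - 76603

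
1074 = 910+164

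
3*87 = 261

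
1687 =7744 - 6057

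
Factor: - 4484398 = - 2^1 * 31^1 * 151^1*479^1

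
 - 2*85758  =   - 171516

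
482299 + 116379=598678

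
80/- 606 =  - 1 + 263/303 = - 0.13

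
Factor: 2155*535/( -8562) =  - 1152925/8562 = -  2^( - 1)*3^ (  -  1)*5^2 * 107^1*431^1 * 1427^(  -  1)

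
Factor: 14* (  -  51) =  - 714 = -2^1*3^1 * 7^1* 17^1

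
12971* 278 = 3605938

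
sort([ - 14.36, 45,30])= [ - 14.36,  30,45] 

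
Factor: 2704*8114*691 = 15160716896= 2^5*13^2*691^1*4057^1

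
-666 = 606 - 1272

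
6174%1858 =600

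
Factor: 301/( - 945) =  - 3^( - 3) * 5^( - 1)*43^1 = - 43/135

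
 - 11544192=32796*( - 352) 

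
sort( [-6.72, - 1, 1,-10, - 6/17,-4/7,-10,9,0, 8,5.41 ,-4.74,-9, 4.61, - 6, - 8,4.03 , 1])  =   [  -  10, - 10,  -  9, - 8, - 6.72, - 6, - 4.74, - 1, - 4/7, -6/17, 0,1, 1, 4.03, 4.61,5.41,8,9 ] 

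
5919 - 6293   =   - 374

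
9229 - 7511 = 1718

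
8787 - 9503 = - 716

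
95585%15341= 3539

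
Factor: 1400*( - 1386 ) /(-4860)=10780/27 = 2^2*3^(  -  3 )*5^1*7^2*11^1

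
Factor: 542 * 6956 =3770152 = 2^3*37^1*47^1*271^1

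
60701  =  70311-9610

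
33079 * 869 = 28745651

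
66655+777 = 67432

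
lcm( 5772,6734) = 40404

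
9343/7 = 9343/7 = 1334.71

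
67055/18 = 67055/18 = 3725.28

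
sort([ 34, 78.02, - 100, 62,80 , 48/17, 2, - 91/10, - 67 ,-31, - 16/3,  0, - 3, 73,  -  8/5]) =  [ - 100, - 67, - 31, - 91/10, - 16/3,-3, - 8/5, 0,2 , 48/17,34,62, 73,78.02, 80]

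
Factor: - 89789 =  - 7^1*101^1 * 127^1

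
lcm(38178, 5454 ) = 38178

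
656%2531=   656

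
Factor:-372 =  - 2^2*3^1*31^1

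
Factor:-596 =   -  2^2* 149^1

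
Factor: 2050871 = 97^1*21143^1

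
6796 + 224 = 7020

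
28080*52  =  1460160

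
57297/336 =170+59/112 = 170.53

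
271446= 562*483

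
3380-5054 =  - 1674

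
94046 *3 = 282138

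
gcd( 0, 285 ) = 285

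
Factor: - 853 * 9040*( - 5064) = 39049111680 = 2^7  *  3^1*5^1 * 113^1 * 211^1*853^1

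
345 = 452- 107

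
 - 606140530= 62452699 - 668593229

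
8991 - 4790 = 4201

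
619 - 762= - 143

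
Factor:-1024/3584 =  - 2/7 =- 2^1*7^( - 1 )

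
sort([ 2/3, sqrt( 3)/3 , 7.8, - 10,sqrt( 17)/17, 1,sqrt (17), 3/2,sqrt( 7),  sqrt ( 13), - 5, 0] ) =[ - 10, - 5,0, sqrt(17) /17,sqrt( 3 ) /3,2/3, 1,3/2,  sqrt (7),sqrt( 13 ), sqrt( 17),7.8]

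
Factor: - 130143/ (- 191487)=13^1*29^ ( - 1)*31^(-1 )*47^1= 611/899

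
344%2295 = 344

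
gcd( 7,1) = 1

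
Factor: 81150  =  2^1 * 3^1*5^2*541^1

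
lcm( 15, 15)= 15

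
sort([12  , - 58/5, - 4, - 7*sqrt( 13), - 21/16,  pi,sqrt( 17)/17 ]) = [ - 7*sqrt(  13),-58/5  ,  -  4, - 21/16,  sqrt( 17)/17, pi , 12 ]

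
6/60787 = 6/60787 = 0.00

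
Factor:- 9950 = -2^1 * 5^2*199^1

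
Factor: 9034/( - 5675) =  - 2^1 * 5^( - 2)*227^( -1)*4517^1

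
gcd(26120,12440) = 40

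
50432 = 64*788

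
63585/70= 12717/14 =908.36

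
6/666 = 1/111=0.01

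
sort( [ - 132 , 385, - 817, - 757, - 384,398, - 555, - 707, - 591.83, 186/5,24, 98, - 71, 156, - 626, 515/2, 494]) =[ - 817, - 757, - 707,-626,  -  591.83, - 555, - 384 , - 132,  -  71,24,  186/5, 98,156  ,  515/2, 385,398,494 ]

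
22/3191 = 22/3191 =0.01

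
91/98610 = 91/98610  =  0.00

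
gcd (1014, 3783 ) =39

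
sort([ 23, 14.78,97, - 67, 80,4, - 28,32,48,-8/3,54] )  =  [ - 67, - 28,  -  8/3 , 4,14.78, 23, 32, 48,54,80,  97]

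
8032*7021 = 56392672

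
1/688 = 1/688  =  0.00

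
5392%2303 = 786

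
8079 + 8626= 16705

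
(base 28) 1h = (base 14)33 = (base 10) 45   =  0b101101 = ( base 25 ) 1K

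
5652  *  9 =50868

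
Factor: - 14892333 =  - 3^1*19^2*13751^1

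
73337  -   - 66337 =139674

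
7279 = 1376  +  5903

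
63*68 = 4284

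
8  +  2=10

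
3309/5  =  3309/5=661.80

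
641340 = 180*3563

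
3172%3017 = 155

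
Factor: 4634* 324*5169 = 2^3*3^5*7^1*331^1*1723^1 = 7760819304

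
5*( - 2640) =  - 13200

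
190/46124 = 95/23062  =  0.00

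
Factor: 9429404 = 2^2*2357351^1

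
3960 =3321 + 639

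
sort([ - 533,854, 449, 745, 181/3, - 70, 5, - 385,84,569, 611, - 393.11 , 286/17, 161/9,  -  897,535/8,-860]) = [-897, - 860, - 533,-393.11,- 385,-70,5, 286/17 , 161/9,181/3,535/8, 84, 449,569, 611, 745,854] 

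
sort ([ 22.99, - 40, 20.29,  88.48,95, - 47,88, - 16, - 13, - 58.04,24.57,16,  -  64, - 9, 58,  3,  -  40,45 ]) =[-64 ,-58.04, - 47,-40, - 40, - 16 , - 13, - 9,3,16, 20.29, 22.99,  24.57,  45,  58,  88,88.48, 95]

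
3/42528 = 1/14176 = 0.00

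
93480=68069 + 25411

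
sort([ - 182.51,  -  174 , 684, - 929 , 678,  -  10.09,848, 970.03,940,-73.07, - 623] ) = [ - 929,- 623,  -  182.51, - 174, - 73.07, - 10.09,678, 684,848,  940,970.03 ]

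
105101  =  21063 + 84038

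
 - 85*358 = - 30430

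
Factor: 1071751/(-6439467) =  - 3^ (-1)*137^1*7823^1*2146489^( - 1 )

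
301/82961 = 301/82961 = 0.00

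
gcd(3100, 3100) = 3100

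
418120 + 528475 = 946595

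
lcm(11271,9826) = 383214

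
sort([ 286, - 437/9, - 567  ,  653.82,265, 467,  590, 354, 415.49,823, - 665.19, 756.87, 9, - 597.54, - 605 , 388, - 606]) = [-665.19,-606, - 605, - 597.54  , - 567, - 437/9,9,265,286, 354, 388,415.49, 467,590,653.82,756.87, 823]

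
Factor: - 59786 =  -2^1 * 167^1* 179^1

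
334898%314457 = 20441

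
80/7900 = 4/395= 0.01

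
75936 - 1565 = 74371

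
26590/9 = 2954+4/9 = 2954.44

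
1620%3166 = 1620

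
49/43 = 49/43 = 1.14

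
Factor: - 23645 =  - 5^1*4729^1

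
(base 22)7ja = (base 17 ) D38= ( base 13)1977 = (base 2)111011101000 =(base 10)3816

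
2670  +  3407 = 6077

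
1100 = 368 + 732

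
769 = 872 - 103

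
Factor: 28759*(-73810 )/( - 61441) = 2^1*5^1 * 11^2*61^1*28759^1*61441^( - 1)=2122701790/61441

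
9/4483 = 9/4483 = 0.00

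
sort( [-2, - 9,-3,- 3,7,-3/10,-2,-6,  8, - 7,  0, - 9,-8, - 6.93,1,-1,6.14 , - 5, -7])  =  [ - 9 , - 9,-8, - 7, - 7, - 6.93,  -  6 ,-5,- 3, - 3, - 2, - 2,-1,- 3/10 , 0,1,6.14, 7, 8] 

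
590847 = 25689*23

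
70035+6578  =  76613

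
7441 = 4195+3246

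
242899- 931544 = - 688645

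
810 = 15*54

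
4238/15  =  282 + 8/15 = 282.53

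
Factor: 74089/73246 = 2^ ( - 1 )*43^1*53^( - 1 )*691^( - 1)*1723^1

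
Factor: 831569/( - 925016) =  - 2^( - 3 )*43^(-1 )*149^1*2689^( - 1)*5581^1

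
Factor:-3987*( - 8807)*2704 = 94946928336 = 2^4*3^2*13^2*443^1*8807^1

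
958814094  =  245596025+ 713218069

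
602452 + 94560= 697012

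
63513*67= 4255371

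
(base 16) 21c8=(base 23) g80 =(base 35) 723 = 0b10000111001000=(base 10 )8648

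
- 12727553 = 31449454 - 44177007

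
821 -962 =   -  141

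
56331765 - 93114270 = -36782505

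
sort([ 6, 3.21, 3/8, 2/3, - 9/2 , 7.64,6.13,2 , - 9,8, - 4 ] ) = [ - 9, - 9/2, - 4  ,  3/8  ,  2/3, 2, 3.21, 6,  6.13 , 7.64, 8 ]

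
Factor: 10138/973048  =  5069/486524 = 2^( - 2)*37^1*137^1*121631^( - 1)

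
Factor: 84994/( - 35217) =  - 2^1*3^( - 2) * 43^(  -  1 ) * 467^1= - 934/387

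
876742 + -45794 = 830948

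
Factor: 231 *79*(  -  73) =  - 3^1*7^1*11^1 * 73^1*79^1 = - 1332177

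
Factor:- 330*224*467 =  - 2^6* 3^1*5^1*7^1*11^1*467^1 = - 34520640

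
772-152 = 620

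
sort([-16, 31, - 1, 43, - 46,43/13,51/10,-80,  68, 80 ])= [ - 80,-46, -16, - 1, 43/13,51/10, 31,  43, 68, 80 ]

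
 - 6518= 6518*(-1 )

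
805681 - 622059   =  183622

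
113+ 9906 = 10019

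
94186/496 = 47093/248 = 189.89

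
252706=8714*29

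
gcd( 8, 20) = 4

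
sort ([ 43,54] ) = [ 43, 54] 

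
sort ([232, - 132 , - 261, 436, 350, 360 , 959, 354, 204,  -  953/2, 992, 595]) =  [-953/2,-261,  -  132,204, 232,  350, 354, 360, 436,595, 959, 992]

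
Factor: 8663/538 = 2^(- 1) * 269^ ( - 1)*8663^1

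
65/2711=65/2711= 0.02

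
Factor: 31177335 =3^1*5^1 * 7^1*263^1*1129^1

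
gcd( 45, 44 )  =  1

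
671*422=283162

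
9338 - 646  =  8692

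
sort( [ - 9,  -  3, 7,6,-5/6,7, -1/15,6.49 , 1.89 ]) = [ -9,-3, - 5/6,-1/15, 1.89, 6, 6.49 , 7,7 ]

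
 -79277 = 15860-95137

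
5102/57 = 89 + 29/57 = 89.51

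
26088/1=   26088 = 26088.00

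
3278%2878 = 400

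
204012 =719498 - 515486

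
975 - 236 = 739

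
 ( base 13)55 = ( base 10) 70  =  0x46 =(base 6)154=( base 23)31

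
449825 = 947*475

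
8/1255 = 8/1255 = 0.01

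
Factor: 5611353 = 3^1*11^1 * 97^1 * 1753^1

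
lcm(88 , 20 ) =440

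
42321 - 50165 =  - 7844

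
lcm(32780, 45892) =229460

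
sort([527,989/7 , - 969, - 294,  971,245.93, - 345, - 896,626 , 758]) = [ - 969, - 896, - 345,  -  294,989/7,245.93, 527,626,758,  971] 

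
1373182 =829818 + 543364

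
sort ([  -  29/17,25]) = [ - 29/17,25] 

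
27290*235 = 6413150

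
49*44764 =2193436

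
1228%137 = 132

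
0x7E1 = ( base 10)2017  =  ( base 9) 2681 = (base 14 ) a41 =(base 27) 2KJ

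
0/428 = 0 = 0.00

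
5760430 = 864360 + 4896070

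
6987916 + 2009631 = 8997547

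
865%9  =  1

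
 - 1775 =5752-7527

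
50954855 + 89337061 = 140291916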